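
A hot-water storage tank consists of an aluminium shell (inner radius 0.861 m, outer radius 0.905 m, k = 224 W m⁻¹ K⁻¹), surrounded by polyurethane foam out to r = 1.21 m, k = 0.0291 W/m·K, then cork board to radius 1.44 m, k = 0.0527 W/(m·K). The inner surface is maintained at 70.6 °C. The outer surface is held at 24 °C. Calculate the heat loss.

Treat each layer as a resistance in series:
  R_aluminium = (1/0.861 − 1/0.905)/(4πk) = 0.05647/(4π·224) = 2.006×10^-5 K/W
  R_polyurethane foam = (1/0.905 − 1/1.21)/(4πk) = 0.2785/(4π·0.0291) = 0.7617 K/W
  R_cork board = (1/1.21 − 1/1.44)/(4πk) = 0.1320/(4π·0.0527) = 0.1993 K/W
ΣR = 2.006×10^-5 + 0.7617 + 0.1993 = 0.9610 K/W
Q = ΔT/ΣR = (70.6 °C − 24 °C)/0.9610 = 48.5 W

Q = 48.5 W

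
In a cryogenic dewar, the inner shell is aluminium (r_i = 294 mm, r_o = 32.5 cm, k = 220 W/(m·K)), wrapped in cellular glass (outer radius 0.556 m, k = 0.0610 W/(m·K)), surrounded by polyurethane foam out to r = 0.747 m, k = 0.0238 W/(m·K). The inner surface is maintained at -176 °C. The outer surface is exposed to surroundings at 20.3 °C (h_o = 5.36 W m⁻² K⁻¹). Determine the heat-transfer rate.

Q = 60.7 W

Series thermal resistances, inner to outer:
  R_aluminium = (1/0.294 − 1/0.325)/(4πk) = 0.3244/(4π·220) = 1.174×10^-4 K/W
  R_cellular glass = (1/0.325 − 1/0.556)/(4πk) = 1.278/(4π·0.0610) = 1.668 K/W
  R_polyurethane foam = (1/0.556 − 1/0.747)/(4πk) = 0.4599/(4π·0.0238) = 1.538 K/W
  R_conv,out = 1/(4πr²h) = 1/(4π·0.747²·5.36) = 0.02661 K/W
ΣR = 1.174×10^-4 + 1.668 + 1.538 + 0.02661 = 3.233 K/W
Q = ΔT/ΣR = (-176 °C − 20.3 °C)/3.233 = -60.7 W
(Negative Q ⇒ heat flows inward; heat gain = 60.7 W.)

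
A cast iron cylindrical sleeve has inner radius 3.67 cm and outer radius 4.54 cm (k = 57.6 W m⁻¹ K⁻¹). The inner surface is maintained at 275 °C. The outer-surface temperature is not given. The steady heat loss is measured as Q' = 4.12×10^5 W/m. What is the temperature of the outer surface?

Sum the resistances:
  R'_cast iron = ln(0.0454/0.0367)/(2πk) = 0.2127/(2π·57.6) = 5.878×10^-4 m·K/W
ΣR = 5.878×10^-4 m·K/W
ΔT = Q'·ΣR = 4.12×10^5 × 5.878×10^-4 = 242.2 K
Heat flows outward, so T_out = T_in − ΔT = 275 − 242.2 = 32.8 °C

T_out = 32.8 °C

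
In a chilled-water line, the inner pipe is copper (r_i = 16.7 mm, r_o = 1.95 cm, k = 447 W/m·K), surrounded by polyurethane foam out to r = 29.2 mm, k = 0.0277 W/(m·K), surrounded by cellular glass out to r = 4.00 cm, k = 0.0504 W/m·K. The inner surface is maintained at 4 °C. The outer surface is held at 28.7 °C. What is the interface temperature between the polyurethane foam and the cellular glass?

T = 21.3 °C

Treat each layer as a resistance in series:
  R'_copper = ln(0.0195/0.0167)/(2πk) = 0.1550/(2π·447) = 5.519×10^-5 m·K/W
  R'_polyurethane foam = ln(0.0292/0.0195)/(2πk) = 0.4038/(2π·0.0277) = 2.320 m·K/W
  R'_cellular glass = ln(0.0400/0.0292)/(2πk) = 0.3147/(2π·0.0504) = 0.9938 m·K/W
ΣR = 5.519×10^-5 + 2.320 + 0.9938 = 3.314 m·K/W
Q' = ΔT/ΣR = (4 °C − 28.7 °C)/3.314 = -7.453 W/m
From the inner boundary to the polyurethane foam/cellular glass interface, ΣR_partial = 2.320 m·K/W.
T_interface = T_in − Q'·ΣR_partial = 4 °C − (-7.453)(2.320) = 21.3 °C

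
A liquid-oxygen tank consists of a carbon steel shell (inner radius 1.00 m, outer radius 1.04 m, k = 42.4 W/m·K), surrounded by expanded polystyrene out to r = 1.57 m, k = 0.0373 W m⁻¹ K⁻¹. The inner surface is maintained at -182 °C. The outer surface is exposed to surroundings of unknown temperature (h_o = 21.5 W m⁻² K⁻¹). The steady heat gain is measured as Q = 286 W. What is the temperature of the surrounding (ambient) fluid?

Series resistances:
  R_carbon steel = (1/1.00 − 1/1.04)/(4πk) = 0.03846/(4π·42.4) = 7.219×10^-5 K/W
  R_expanded polystyrene = (1/1.04 − 1/1.57)/(4πk) = 0.3246/(4π·0.0373) = 0.6925 K/W
  R_conv,out = 1/(4πr²h) = 1/(4π·1.57²·21.5) = 0.001502 K/W
ΣR = 0.6941 K/W
ΔT = Q·ΣR = 286 × 0.6941 = 198.5 K
Heat flows inward, so T_out = T_in + ΔT = -182 + 198.5 = 16.5 °C

T_out = 16.5 °C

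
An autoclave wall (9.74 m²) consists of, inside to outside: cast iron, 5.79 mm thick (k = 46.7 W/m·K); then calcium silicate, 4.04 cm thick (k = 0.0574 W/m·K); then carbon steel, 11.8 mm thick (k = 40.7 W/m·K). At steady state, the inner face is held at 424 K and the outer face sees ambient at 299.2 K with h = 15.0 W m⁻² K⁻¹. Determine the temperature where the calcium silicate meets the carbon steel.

T = 310.0 K

Resistance network (inner→outer):
  R_cast iron = L/(kA) = 0.00579/(46.7·9.74) = 1.273×10^-5 K/W
  R_calcium silicate = L/(kA) = 0.0404/(0.0574·9.74) = 0.07226 K/W
  R_carbon steel = L/(kA) = 0.0118/(40.7·9.74) = 2.977×10^-5 K/W
  R_conv,out = 1/(hA) = 1/(15.0·9.74) = 0.006845 K/W
ΣR = 1.273×10^-5 + 0.07226 + 2.977×10^-5 + 0.006845 = 0.07915 K/W
Q = ΔT/ΣR = (424 K − 299.2 K)/0.07915 = 1577 W
From the inner boundary to the calcium silicate/carbon steel interface, ΣR_partial = 0.07227 K/W.
T_interface = T_in − Q·ΣR_partial = 424 K − (1577)(0.07227) = 310.0 K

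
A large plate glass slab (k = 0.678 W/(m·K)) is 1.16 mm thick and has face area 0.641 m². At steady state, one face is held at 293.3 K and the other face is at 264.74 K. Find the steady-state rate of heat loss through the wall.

Q = kA·ΔT/L = 0.678 × 0.641 × |293.3 K − 264.74 K| / 0.00116 = 10700 W

Q = 10.7 kW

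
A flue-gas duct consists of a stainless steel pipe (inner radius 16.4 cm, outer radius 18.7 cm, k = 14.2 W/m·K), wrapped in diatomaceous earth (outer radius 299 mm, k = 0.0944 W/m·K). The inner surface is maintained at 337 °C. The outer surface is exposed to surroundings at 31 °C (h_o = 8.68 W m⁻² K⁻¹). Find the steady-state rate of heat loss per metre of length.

Treat each layer as a resistance in series:
  R'_stainless steel = ln(0.187/0.164)/(2πk) = 0.1312/(2π·14.2) = 0.001471 m·K/W
  R'_diatomaceous earth = ln(0.299/0.187)/(2πk) = 0.4693/(2π·0.0944) = 0.7913 m·K/W
  R'_conv,out = 1/(2πr h) = 1/(2π·0.299·8.68) = 0.06132 m·K/W
ΣR = 0.001471 + 0.7913 + 0.06132 = 0.8541 m·K/W
Q' = ΔT/ΣR = (337 °C − 31 °C)/0.8541 = 358 W/m

Q' = 358 W/m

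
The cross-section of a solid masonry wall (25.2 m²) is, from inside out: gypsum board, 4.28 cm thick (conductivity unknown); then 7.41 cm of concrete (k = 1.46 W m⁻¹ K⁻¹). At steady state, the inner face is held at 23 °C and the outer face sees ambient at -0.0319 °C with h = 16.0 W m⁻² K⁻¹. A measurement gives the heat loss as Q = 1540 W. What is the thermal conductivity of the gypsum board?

k = 0.162 W/m·K

ΣR = ΔT/Q = |23 − -0.0319|/1540 = 0.01496 K/W
Known resistances:
  R_concrete = L/(kA) = 0.0741/(1.46·25.2) = 0.002014 K/W
  R_conv,out = 1/(hA) = 1/(16.0·25.2) = 0.002480 K/W
R_gypsum board = ΣR − ΣR_known = 0.01496 − 0.004494 = 0.01047 K/W
L/(kA) = 0.01047 ⇒ k = 0.0428/(0.01047·25.2) = 0.162 W/m·K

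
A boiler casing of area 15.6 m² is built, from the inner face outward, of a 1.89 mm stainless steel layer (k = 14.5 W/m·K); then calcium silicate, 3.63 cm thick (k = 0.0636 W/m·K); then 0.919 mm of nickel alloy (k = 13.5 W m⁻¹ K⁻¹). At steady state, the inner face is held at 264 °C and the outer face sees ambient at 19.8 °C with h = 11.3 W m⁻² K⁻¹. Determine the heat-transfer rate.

Q = 5.78 kW

Series thermal resistances, inner to outer:
  R_stainless steel = L/(kA) = 0.00189/(14.5·15.6) = 8.355×10^-6 K/W
  R_calcium silicate = L/(kA) = 0.0363/(0.0636·15.6) = 0.03659 K/W
  R_nickel alloy = L/(kA) = 9.19×10^-4/(13.5·15.6) = 4.364×10^-6 K/W
  R_conv,out = 1/(hA) = 1/(11.3·15.6) = 0.005673 K/W
ΣR = 8.355×10^-6 + 0.03659 + 4.364×10^-6 + 0.005673 = 0.04228 K/W
Q = ΔT/ΣR = (264 °C − 19.8 °C)/0.04228 = 5780 W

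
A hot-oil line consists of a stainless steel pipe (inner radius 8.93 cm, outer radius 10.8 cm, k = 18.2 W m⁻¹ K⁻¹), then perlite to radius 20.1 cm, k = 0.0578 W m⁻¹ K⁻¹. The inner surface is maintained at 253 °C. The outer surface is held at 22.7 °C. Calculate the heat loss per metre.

Resistance network (inner→outer):
  R'_stainless steel = ln(0.108/0.0893)/(2πk) = 0.1901/(2π·18.2) = 0.001663 m·K/W
  R'_perlite = ln(0.201/0.108)/(2πk) = 0.6212/(2π·0.0578) = 1.710 m·K/W
ΣR = 0.001663 + 1.710 = 1.712 m·K/W
Q' = ΔT/ΣR = (253 °C − 22.7 °C)/1.712 = 135 W/m

Q' = 135 W/m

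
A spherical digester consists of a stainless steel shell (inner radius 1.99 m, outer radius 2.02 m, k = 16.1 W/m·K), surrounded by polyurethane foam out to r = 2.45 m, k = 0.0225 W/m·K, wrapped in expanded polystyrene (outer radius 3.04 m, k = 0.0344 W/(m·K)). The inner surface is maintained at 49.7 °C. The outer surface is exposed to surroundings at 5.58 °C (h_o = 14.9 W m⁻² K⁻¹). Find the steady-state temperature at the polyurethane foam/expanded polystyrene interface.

T = 22.1 °C

Resistance network (inner→outer):
  R_stainless steel = (1/1.99 − 1/2.02)/(4πk) = 0.007463/(4π·16.1) = 3.689×10^-5 K/W
  R_polyurethane foam = (1/2.02 − 1/2.45)/(4πk) = 0.08689/(4π·0.0225) = 0.3073 K/W
  R_expanded polystyrene = (1/2.45 − 1/3.04)/(4πk) = 0.07922/(4π·0.0344) = 0.1833 K/W
  R_conv,out = 1/(4πr²h) = 1/(4π·3.04²·14.9) = 5.779×10^-4 K/W
ΣR = 3.689×10^-5 + 0.3073 + 0.1833 + 5.779×10^-4 = 0.4912 K/W
Q = ΔT/ΣR = (49.7 °C − 5.58 °C)/0.4912 = 89.82 W
From the inner boundary to the polyurethane foam/expanded polystyrene interface, ΣR_partial = 0.3073 K/W.
T_interface = T_in − Q·ΣR_partial = 49.7 °C − (89.82)(0.3073) = 22.1 °C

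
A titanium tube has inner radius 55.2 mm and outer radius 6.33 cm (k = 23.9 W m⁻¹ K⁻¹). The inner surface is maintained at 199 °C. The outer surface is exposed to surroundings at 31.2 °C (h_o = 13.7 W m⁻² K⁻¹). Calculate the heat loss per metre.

Treat each layer as a resistance in series:
  R'_titanium = ln(0.0633/0.0552)/(2πk) = 0.1369/(2π·23.9) = 9.118×10^-4 m·K/W
  R'_conv,out = 1/(2πr h) = 1/(2π·0.0633·13.7) = 0.1835 m·K/W
ΣR = 9.118×10^-4 + 0.1835 = 0.1844 m·K/W
Q' = ΔT/ΣR = (199 °C − 31.2 °C)/0.1844 = 910 W/m

Q' = 910 W/m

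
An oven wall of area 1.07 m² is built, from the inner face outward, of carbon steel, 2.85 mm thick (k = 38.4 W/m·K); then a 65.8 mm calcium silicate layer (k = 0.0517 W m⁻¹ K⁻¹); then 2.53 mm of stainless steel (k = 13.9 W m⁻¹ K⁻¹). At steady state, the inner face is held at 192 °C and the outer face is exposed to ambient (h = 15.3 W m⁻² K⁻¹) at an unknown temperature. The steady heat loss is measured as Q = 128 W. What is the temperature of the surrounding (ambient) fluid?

T_out = 31.9 °C

Series resistances:
  R_carbon steel = L/(kA) = 0.00285/(38.4·1.07) = 6.936×10^-5 K/W
  R_calcium silicate = L/(kA) = 0.0658/(0.0517·1.07) = 1.189 K/W
  R_stainless steel = L/(kA) = 0.00253/(13.9·1.07) = 1.701×10^-4 K/W
  R_conv,out = 1/(hA) = 1/(15.3·1.07) = 0.06108 K/W
ΣR = 1.251 K/W
ΔT = Q·ΣR = 128 × 1.251 = 160.1 K
Heat flows outward, so T_out = T_in − ΔT = 192 − 160.1 = 31.9 °C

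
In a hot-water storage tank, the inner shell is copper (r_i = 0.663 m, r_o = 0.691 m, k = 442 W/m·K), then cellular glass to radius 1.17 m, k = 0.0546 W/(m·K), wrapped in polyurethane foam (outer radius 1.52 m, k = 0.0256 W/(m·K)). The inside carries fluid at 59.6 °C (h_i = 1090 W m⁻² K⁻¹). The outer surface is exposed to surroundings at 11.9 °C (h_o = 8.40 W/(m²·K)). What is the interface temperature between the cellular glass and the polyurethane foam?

T = 31.8 °C

Series thermal resistances, inner to outer:
  R_conv,in = 1/(4πr²h) = 1/(4π·0.663²·1090) = 1.661×10^-4 K/W
  R_copper = (1/0.663 − 1/0.691)/(4πk) = 0.06112/(4π·442) = 1.100×10^-5 K/W
  R_cellular glass = (1/0.691 − 1/1.17)/(4πk) = 0.5925/(4π·0.0546) = 0.8635 K/W
  R_polyurethane foam = (1/1.17 − 1/1.52)/(4πk) = 0.1968/(4π·0.0256) = 0.6118 K/W
  R_conv,out = 1/(4πr²h) = 1/(4π·1.52²·8.40) = 0.004100 K/W
ΣR = 1.661×10^-4 + 1.100×10^-5 + 0.8635 + 0.6118 + 0.004100 = 1.480 K/W
Q = ΔT/ΣR = (59.6 °C − 11.9 °C)/1.480 = 32.23 W
From the inner boundary to the cellular glass/polyurethane foam interface, ΣR_partial = 0.8637 K/W.
T_interface = T_in − Q·ΣR_partial = 59.6 °C − (32.23)(0.8637) = 31.8 °C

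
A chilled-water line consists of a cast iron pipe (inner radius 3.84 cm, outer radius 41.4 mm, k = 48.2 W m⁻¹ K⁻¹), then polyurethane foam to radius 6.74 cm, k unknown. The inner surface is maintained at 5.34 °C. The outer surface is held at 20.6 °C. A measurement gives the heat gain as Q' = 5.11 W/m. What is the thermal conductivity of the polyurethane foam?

ΣR = ΔT/Q' = |5.34 − 20.6|/5.11 = 2.986 m·K/W
Known resistances:
  R'_cast iron = ln(0.0414/0.0384)/(2πk) = 0.07522/(2π·48.2) = 2.484×10^-4 m·K/W
R_polyurethane foam = ΣR − ΣR_known = 2.986 − 2.484×10^-4 = 2.986 m·K/W
ln(r₂/r₁)/(2πk) = 2.986 ⇒ k = 0.4874/(2π·2.986) = 0.0260 W/m·K

k = 0.0260 W/m·K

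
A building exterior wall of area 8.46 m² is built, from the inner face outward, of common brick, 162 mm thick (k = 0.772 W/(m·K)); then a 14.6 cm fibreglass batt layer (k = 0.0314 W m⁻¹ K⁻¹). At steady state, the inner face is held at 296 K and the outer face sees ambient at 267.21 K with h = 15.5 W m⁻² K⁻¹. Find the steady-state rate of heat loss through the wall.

Q = 49.5 W

Series thermal resistances, inner to outer:
  R_common brick = L/(kA) = 0.162/(0.772·8.46) = 0.02480 K/W
  R_fibreglass batt = L/(kA) = 0.146/(0.0314·8.46) = 0.5496 K/W
  R_conv,out = 1/(hA) = 1/(15.5·8.46) = 0.007626 K/W
ΣR = 0.02480 + 0.5496 + 0.007626 = 0.5820 K/W
Q = ΔT/ΣR = (296 K − 267.21 K)/0.5820 = 49.5 W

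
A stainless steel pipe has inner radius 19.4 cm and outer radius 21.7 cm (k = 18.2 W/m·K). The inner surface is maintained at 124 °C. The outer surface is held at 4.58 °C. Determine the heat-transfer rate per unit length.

Q' = 2πk·ΔT/ln(r₂/r₁) = 2π × 18.2 × 119.42 / ln(0.217/0.194) = 1.22×10^5 W/m

Q' = 122 kW/m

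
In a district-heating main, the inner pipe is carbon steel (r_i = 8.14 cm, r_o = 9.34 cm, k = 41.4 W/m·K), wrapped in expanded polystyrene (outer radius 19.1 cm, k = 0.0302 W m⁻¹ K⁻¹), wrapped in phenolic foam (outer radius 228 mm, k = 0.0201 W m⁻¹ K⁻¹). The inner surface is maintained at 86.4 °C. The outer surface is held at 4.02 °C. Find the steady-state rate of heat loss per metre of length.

Q' = 15.9 W/m

Resistance network (inner→outer):
  R'_carbon steel = ln(0.0934/0.0814)/(2πk) = 0.1375/(2π·41.4) = 5.287×10^-4 m·K/W
  R'_expanded polystyrene = ln(0.191/0.0934)/(2πk) = 0.7154/(2π·0.0302) = 3.770 m·K/W
  R'_phenolic foam = ln(0.228/0.191)/(2πk) = 0.1771/(2π·0.0201) = 1.402 m·K/W
ΣR = 5.287×10^-4 + 3.770 + 1.402 = 5.173 m·K/W
Q' = ΔT/ΣR = (86.4 °C − 4.02 °C)/5.173 = 15.9 W/m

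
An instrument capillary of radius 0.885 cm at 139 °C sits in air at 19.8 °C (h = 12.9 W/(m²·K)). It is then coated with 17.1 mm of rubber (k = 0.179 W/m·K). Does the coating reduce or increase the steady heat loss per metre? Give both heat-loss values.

reduces: 85.5 → 83.2 W/m

Critical radius for a cylinder: r_cr = k/h = 0.0139 m = 1.39 cm.
Outer radius after coating: r₂ = 0.00885 + 0.0171 = 0.02595 m.
r₁ < r_cr < r₂: heat loss rises to a maximum at r_cr then falls. Whether the coating helps depends on whether Q(r₂) has dropped back below Q(r₁).
Bare: R = 1/(2πr₁h) = 1.394 m·K/W; Q = 119.2/1.394 = 85.5 W/m.
Coated: R = R_cond + R_conv = 1.432 m·K/W; Q = 119.2/1.432 = 83.2 W/m.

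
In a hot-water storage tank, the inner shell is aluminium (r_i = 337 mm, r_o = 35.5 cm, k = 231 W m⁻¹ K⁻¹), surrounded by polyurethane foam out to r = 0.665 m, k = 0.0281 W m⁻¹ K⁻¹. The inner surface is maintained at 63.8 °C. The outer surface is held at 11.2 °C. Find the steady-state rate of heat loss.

Treat each layer as a resistance in series:
  R_aluminium = (1/0.337 − 1/0.355)/(4πk) = 0.1505/(4π·231) = 5.183×10^-5 K/W
  R_polyurethane foam = (1/0.355 − 1/0.665)/(4πk) = 1.313/(4π·0.0281) = 3.719 K/W
ΣR = 5.183×10^-5 + 3.719 = 3.719 K/W
Q = ΔT/ΣR = (63.8 °C − 11.2 °C)/3.719 = 14.1 W

Q = 14.1 W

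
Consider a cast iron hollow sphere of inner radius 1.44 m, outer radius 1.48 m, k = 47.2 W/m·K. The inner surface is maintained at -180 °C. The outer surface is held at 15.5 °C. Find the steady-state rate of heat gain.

Q = 4πk·ΔT/(1/r₁ − 1/r₂) = 4π × 47.2 × 195.5 / (1/1.44 − 1/1.48) = 6.18×10^6 W

Q = 6180 kW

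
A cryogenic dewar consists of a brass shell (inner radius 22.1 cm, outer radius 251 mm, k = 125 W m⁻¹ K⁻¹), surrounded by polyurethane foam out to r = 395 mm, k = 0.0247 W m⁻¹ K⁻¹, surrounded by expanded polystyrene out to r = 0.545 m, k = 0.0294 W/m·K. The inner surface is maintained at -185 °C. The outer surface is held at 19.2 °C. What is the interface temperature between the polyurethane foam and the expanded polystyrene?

Series thermal resistances, inner to outer:
  R_brass = (1/0.221 − 1/0.251)/(4πk) = 0.5408/(4π·125) = 3.443×10^-4 K/W
  R_polyurethane foam = (1/0.251 − 1/0.395)/(4πk) = 1.452/(4π·0.0247) = 4.679 K/W
  R_expanded polystyrene = (1/0.395 − 1/0.545)/(4πk) = 0.6968/(4π·0.0294) = 1.886 K/W
ΣR = 3.443×10^-4 + 4.679 + 1.886 = 6.565 K/W
Q = ΔT/ΣR = (-185 °C − 19.2 °C)/6.565 = -31.10 W
From the inner boundary to the polyurethane foam/expanded polystyrene interface, ΣR_partial = 4.679 K/W.
T_interface = T_in − Q·ΣR_partial = -185 °C − (-31.10)(4.679) = -39.5 °C

T = -39.5 °C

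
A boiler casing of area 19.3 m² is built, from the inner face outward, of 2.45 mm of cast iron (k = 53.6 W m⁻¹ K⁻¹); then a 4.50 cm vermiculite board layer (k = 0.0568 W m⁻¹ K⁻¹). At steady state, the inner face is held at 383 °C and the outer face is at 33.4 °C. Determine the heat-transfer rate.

Treat each layer as a resistance in series:
  R_cast iron = L/(kA) = 0.00245/(53.6·19.3) = 2.368×10^-6 K/W
  R_vermiculite board = L/(kA) = 0.0450/(0.0568·19.3) = 0.04105 K/W
ΣR = 2.368×10^-6 + 0.04105 = 0.04105 K/W
Q = ΔT/ΣR = (383 °C − 33.4 °C)/0.04105 = 8520 W

Q = 8.52 kW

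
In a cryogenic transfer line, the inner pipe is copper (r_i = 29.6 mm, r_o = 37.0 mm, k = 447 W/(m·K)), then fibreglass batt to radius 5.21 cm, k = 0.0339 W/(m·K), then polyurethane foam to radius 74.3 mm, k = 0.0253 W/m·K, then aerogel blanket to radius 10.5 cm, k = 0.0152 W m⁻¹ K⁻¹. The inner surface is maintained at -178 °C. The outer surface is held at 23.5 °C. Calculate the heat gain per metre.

Q' = 27.0 W/m

Series thermal resistances, inner to outer:
  R'_copper = ln(0.0370/0.0296)/(2πk) = 0.2231/(2π·447) = 7.945×10^-5 m·K/W
  R'_fibreglass batt = ln(0.0521/0.0370)/(2πk) = 0.3422/(2π·0.0339) = 1.607 m·K/W
  R'_polyurethane foam = ln(0.0743/0.0521)/(2πk) = 0.3549/(2π·0.0253) = 2.233 m·K/W
  R'_aerogel blanket = ln(0.105/0.0743)/(2πk) = 0.3458/(2π·0.0152) = 3.621 m·K/W
ΣR = 7.945×10^-5 + 1.607 + 2.233 + 3.621 = 7.461 m·K/W
Q' = ΔT/ΣR = (-178 °C − 23.5 °C)/7.461 = -27.0 W/m
(Negative Q' ⇒ heat flows inward; heat gain = 27.0 W/m.)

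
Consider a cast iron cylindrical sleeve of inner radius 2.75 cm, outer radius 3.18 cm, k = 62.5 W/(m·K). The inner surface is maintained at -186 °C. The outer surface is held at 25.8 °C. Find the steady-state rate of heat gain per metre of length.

Q' = 2πk·ΔT/ln(r₂/r₁) = 2π × 62.5 × 211.8 / ln(0.0318/0.0275) = 5.73×10^5 W/m

Q' = 5.73×10^5 W/m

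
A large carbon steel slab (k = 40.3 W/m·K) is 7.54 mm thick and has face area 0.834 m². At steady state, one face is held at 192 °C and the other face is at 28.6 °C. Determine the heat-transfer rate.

Q = 728 kW

Q = kA·ΔT/L = 40.3 × 0.834 × |192 °C − 28.6 °C| / 0.00754 = 7.28×10^5 W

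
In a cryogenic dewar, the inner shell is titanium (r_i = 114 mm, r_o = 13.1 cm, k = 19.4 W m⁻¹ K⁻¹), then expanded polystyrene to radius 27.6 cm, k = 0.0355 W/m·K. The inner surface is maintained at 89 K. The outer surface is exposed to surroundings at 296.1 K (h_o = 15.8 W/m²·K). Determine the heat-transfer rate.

Series thermal resistances, inner to outer:
  R_titanium = (1/0.114 − 1/0.131)/(4πk) = 1.138/(4π·19.4) = 0.004669 K/W
  R_expanded polystyrene = (1/0.131 − 1/0.276)/(4πk) = 4.010/(4π·0.0355) = 8.990 K/W
  R_conv,out = 1/(4πr²h) = 1/(4π·0.276²·15.8) = 0.06612 K/W
ΣR = 0.004669 + 8.990 + 0.06612 = 9.061 K/W
Q = ΔT/ΣR = (89 K − 296.1 K)/9.061 = -22.9 W
(Negative Q ⇒ heat flows inward; heat gain = 22.9 W.)

Q = 22.9 W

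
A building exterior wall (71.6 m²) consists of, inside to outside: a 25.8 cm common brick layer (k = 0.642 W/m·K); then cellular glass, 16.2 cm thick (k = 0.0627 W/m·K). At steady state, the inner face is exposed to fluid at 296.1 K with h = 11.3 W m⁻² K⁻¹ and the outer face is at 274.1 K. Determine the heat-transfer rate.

Q = 512 W

Series thermal resistances, inner to outer:
  R_conv,in = 1/(hA) = 1/(11.3·71.6) = 0.001236 K/W
  R_common brick = L/(kA) = 0.258/(0.642·71.6) = 0.005613 K/W
  R_cellular glass = L/(kA) = 0.162/(0.0627·71.6) = 0.03609 K/W
ΣR = 0.001236 + 0.005613 + 0.03609 = 0.04294 K/W
Q = ΔT/ΣR = (296.1 K − 274.1 K)/0.04294 = 512 W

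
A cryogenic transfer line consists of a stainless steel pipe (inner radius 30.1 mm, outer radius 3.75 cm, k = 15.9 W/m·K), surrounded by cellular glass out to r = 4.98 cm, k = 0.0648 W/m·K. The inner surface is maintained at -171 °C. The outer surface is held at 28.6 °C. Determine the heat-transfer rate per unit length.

Q' = 286 W/m

Resistance network (inner→outer):
  R'_stainless steel = ln(0.0375/0.0301)/(2πk) = 0.2198/(2π·15.9) = 0.002200 m·K/W
  R'_cellular glass = ln(0.0498/0.0375)/(2πk) = 0.2837/(2π·0.0648) = 0.6967 m·K/W
ΣR = 0.002200 + 0.6967 = 0.6989 m·K/W
Q' = ΔT/ΣR = (-171 °C − 28.6 °C)/0.6989 = -286 W/m
(Negative Q' ⇒ heat flows inward; heat gain = 286 W/m.)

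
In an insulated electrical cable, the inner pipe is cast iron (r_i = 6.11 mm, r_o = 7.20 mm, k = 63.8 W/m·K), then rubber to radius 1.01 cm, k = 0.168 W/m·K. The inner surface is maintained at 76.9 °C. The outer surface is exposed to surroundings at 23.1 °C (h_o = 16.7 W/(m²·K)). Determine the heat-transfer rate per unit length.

Series thermal resistances, inner to outer:
  R'_cast iron = ln(0.00720/0.00611)/(2πk) = 0.1642/(2π·63.8) = 4.095×10^-4 m·K/W
  R'_rubber = ln(0.0101/0.00720)/(2πk) = 0.3385/(2π·0.168) = 0.3206 m·K/W
  R'_conv,out = 1/(2πr h) = 1/(2π·0.0101·16.7) = 0.9436 m·K/W
ΣR = 4.095×10^-4 + 0.3206 + 0.9436 = 1.265 m·K/W
Q' = ΔT/ΣR = (76.9 °C − 23.1 °C)/1.265 = 42.5 W/m

Q' = 42.5 W/m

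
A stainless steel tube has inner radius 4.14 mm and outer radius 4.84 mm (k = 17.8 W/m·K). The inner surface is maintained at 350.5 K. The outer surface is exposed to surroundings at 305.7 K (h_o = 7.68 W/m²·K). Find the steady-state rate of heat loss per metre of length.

Q' = 10.5 W/m

Treat each layer as a resistance in series:
  R'_stainless steel = ln(0.00484/0.00414)/(2πk) = 0.1562/(2π·17.8) = 0.001397 m·K/W
  R'_conv,out = 1/(2πr h) = 1/(2π·0.00484·7.68) = 4.282 m·K/W
ΣR = 0.001397 + 4.282 = 4.283 m·K/W
Q' = ΔT/ΣR = (350.5 K − 305.7 K)/4.283 = 10.5 W/m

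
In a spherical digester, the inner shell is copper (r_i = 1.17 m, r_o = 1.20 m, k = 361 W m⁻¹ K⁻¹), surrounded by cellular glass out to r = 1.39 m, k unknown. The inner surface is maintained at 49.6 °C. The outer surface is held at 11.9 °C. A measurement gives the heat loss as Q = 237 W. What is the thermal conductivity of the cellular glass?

ΣR = ΔT/Q = |49.6 − 11.9|/237 = 0.1591 K/W
Known resistances:
  R_copper = (1/1.17 − 1/1.20)/(4πk) = 0.02137/(4π·361) = 4.710×10^-6 K/W
R_cellular glass = ΣR − ΣR_known = 0.1591 − 4.710×10^-6 = 0.1591 K/W
(1/r₁−1/r₂)/(4πk) = 0.1591 ⇒ k = 0.1139/(4π·0.1591) = 0.0570 W/m·K

k = 0.0570 W/m·K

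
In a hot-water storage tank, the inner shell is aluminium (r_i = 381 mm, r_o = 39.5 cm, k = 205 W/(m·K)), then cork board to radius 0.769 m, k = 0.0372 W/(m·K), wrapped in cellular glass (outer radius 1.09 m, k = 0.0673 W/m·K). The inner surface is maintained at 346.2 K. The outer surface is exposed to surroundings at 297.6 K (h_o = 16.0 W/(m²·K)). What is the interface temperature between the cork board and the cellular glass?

Resistance network (inner→outer):
  R_aluminium = (1/0.381 − 1/0.395)/(4πk) = 0.09303/(4π·205) = 3.611×10^-5 K/W
  R_cork board = (1/0.395 − 1/0.769)/(4πk) = 1.231/(4π·0.0372) = 2.634 K/W
  R_cellular glass = (1/0.769 − 1/1.09)/(4πk) = 0.3830/(4π·0.0673) = 0.4528 K/W
  R_conv,out = 1/(4πr²h) = 1/(4π·1.09²·16.0) = 0.004186 K/W
ΣR = 3.611×10^-5 + 2.634 + 0.4528 + 0.004186 = 3.091 K/W
Q = ΔT/ΣR = (346.2 K − 297.6 K)/3.091 = 15.72 W
From the inner boundary to the cork board/cellular glass interface, ΣR_partial = 2.634 K/W.
T_interface = T_in − Q·ΣR_partial = 346.2 K − (15.72)(2.634) = 304.8 K

T = 304.8 K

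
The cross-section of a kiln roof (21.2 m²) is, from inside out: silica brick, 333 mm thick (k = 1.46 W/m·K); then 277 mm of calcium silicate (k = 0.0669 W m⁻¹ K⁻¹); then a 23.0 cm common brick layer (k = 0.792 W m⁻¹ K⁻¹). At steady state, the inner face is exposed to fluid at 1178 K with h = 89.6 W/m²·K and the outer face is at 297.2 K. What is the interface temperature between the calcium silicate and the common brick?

Series thermal resistances, inner to outer:
  R_conv,in = 1/(hA) = 1/(89.6·21.2) = 5.264×10^-4 K/W
  R_silica brick = L/(kA) = 0.333/(1.46·21.2) = 0.01076 K/W
  R_calcium silicate = L/(kA) = 0.277/(0.0669·21.2) = 0.1953 K/W
  R_common brick = L/(kA) = 0.230/(0.792·21.2) = 0.01370 K/W
ΣR = 5.264×10^-4 + 0.01076 + 0.1953 + 0.01370 = 0.2203 K/W
Q = ΔT/ΣR = (1178 K − 297.2 K)/0.2203 = 3998 W
From the inner boundary to the calcium silicate/common brick interface, ΣR_partial = 0.2066 K/W.
T_interface = T_in − Q·ΣR_partial = 1178 K − (3998)(0.2066) = 352.0 K

T = 352.0 K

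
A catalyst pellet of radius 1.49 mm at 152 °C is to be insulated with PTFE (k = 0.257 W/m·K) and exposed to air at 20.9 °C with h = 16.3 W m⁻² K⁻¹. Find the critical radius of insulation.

For a sphere, r_cr = 2k_ins/h = 2·0.257/16.3 = 0.0315 m = 3.15 cm

r_cr = 3.15 cm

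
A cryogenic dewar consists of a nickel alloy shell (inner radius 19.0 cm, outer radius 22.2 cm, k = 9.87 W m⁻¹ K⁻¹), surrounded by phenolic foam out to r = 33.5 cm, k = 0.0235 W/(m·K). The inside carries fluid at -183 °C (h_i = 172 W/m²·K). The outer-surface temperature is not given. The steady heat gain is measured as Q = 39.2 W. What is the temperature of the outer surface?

T_out = 19.4 °C

Sum the resistances:
  R_conv,in = 1/(4πr²h) = 1/(4π·0.190²·172) = 0.01282 K/W
  R_nickel alloy = (1/0.190 − 1/0.222)/(4πk) = 0.7587/(4π·9.87) = 0.006117 K/W
  R_phenolic foam = (1/0.222 − 1/0.335)/(4πk) = 1.519/(4π·0.0235) = 5.145 K/W
ΣR = 5.164 K/W
ΔT = Q·ΣR = 39.2 × 5.164 = 202.4 K
Heat flows inward, so T_out = T_in + ΔT = -183 + 202.4 = 19.4 °C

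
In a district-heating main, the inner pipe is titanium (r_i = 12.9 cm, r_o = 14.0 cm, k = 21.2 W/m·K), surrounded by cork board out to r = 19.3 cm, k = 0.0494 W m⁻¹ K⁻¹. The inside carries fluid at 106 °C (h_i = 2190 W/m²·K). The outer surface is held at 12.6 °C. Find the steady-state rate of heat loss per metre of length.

Series thermal resistances, inner to outer:
  R'_conv,in = 1/(2πr h) = 1/(2π·0.129·2190) = 5.634×10^-4 m·K/W
  R'_titanium = ln(0.140/0.129)/(2πk) = 0.08183/(2π·21.2) = 6.143×10^-4 m·K/W
  R'_cork board = ln(0.193/0.140)/(2πk) = 0.3210/(2π·0.0494) = 1.034 m·K/W
ΣR = 5.634×10^-4 + 6.143×10^-4 + 1.034 = 1.035 m·K/W
Q' = ΔT/ΣR = (106 °C − 12.6 °C)/1.035 = 90.2 W/m

Q' = 90.2 W/m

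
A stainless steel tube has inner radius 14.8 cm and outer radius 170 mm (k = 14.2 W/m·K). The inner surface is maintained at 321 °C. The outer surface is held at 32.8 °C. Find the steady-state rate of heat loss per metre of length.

Q' = 186 kW/m

Q' = 2πk·ΔT/ln(r₂/r₁) = 2π × 14.2 × 288.2 / ln(0.170/0.148) = 1.86×10^5 W/m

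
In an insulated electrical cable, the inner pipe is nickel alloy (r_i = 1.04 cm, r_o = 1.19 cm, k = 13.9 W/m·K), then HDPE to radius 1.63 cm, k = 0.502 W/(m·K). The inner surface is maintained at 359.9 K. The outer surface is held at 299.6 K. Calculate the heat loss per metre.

Q' = 595 W/m

Treat each layer as a resistance in series:
  R'_nickel alloy = ln(0.0119/0.0104)/(2πk) = 0.1347/(2π·13.9) = 0.001543 m·K/W
  R'_HDPE = ln(0.0163/0.0119)/(2πk) = 0.3146/(2π·0.502) = 0.09975 m·K/W
ΣR = 0.001543 + 0.09975 = 0.1013 m·K/W
Q' = ΔT/ΣR = (359.9 K − 299.6 K)/0.1013 = 595 W/m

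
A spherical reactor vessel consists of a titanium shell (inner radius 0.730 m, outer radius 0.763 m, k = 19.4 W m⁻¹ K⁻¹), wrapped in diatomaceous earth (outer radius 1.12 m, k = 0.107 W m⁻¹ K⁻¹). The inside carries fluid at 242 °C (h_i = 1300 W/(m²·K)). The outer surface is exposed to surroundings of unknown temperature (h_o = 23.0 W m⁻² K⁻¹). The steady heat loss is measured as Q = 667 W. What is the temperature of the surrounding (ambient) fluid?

Sum the resistances:
  R_conv,in = 1/(4πr²h) = 1/(4π·0.730²·1300) = 1.149×10^-4 K/W
  R_titanium = (1/0.730 − 1/0.763)/(4πk) = 0.05925/(4π·19.4) = 2.430×10^-4 K/W
  R_diatomaceous earth = (1/0.763 − 1/1.12)/(4πk) = 0.4178/(4π·0.107) = 0.3107 K/W
  R_conv,out = 1/(4πr²h) = 1/(4π·1.12²·23.0) = 0.002758 K/W
ΣR = 0.3138 K/W
ΔT = Q·ΣR = 667 × 0.3138 = 209.3 K
Heat flows outward, so T_out = T_in − ΔT = 242 − 209.3 = 32.7 °C

T_out = 32.7 °C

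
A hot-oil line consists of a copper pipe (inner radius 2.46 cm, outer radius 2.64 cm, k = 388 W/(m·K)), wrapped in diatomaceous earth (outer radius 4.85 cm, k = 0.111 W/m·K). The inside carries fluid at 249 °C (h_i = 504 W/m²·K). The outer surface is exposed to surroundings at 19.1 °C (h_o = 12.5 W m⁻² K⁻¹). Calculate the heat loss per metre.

Treat each layer as a resistance in series:
  R'_conv,in = 1/(2πr h) = 1/(2π·0.0246·504) = 0.01284 m·K/W
  R'_copper = ln(0.0264/0.0246)/(2πk) = 0.07062/(2π·388) = 2.897×10^-5 m·K/W
  R'_diatomaceous earth = ln(0.0485/0.0264)/(2πk) = 0.6082/(2π·0.111) = 0.8721 m·K/W
  R'_conv,out = 1/(2πr h) = 1/(2π·0.0485·12.5) = 0.2625 m·K/W
ΣR = 0.01284 + 2.897×10^-5 + 0.8721 + 0.2625 = 1.147 m·K/W
Q' = ΔT/ΣR = (249 °C − 19.1 °C)/1.147 = 200 W/m

Q' = 200 W/m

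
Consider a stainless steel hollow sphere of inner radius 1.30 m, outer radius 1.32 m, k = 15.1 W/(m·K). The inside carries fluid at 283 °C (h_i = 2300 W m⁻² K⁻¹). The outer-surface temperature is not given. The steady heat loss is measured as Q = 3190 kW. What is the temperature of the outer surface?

T_out = 21.8 °C

Sum the resistances:
  R_conv,in = 1/(4πr²h) = 1/(4π·1.30²·2300) = 2.047×10^-5 K/W
  R_stainless steel = (1/1.30 − 1/1.32)/(4πk) = 0.01166/(4π·15.1) = 6.142×10^-5 K/W
ΣR = 8.189×10^-5 K/W
ΔT = Q·ΣR = 3.19×10^6 × 8.189×10^-5 = 261.2 K
Heat flows outward, so T_out = T_in − ΔT = 283 − 261.2 = 21.8 °C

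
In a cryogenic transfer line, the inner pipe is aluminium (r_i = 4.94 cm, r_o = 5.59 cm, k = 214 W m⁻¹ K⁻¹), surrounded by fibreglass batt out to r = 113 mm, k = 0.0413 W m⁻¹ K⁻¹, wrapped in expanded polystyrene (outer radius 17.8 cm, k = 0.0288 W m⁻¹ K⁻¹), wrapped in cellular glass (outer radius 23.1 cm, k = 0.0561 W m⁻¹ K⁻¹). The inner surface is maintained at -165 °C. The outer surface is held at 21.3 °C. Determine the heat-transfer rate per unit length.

Treat each layer as a resistance in series:
  R'_aluminium = ln(0.0559/0.0494)/(2πk) = 0.1236/(2π·214) = 9.193×10^-5 m·K/W
  R'_fibreglass batt = ln(0.113/0.0559)/(2πk) = 0.7038/(2π·0.0413) = 2.712 m·K/W
  R'_expanded polystyrene = ln(0.178/0.113)/(2πk) = 0.4544/(2π·0.0288) = 2.511 m·K/W
  R'_cellular glass = ln(0.231/0.178)/(2πk) = 0.2606/(2π·0.0561) = 0.7394 m·K/W
ΣR = 9.193×10^-5 + 2.712 + 2.511 + 0.7394 = 5.962 m·K/W
Q' = ΔT/ΣR = (-165 °C − 21.3 °C)/5.962 = -31.2 W/m
(Negative Q' ⇒ heat flows inward; heat gain = 31.2 W/m.)

Q' = 31.2 W/m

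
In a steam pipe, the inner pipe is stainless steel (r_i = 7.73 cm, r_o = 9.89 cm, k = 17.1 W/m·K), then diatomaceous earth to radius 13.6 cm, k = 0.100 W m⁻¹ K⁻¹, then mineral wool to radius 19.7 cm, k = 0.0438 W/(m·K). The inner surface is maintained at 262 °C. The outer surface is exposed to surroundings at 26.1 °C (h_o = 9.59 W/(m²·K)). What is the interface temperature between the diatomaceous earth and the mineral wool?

Series thermal resistances, inner to outer:
  R'_stainless steel = ln(0.0989/0.0773)/(2πk) = 0.2464/(2π·17.1) = 0.002293 m·K/W
  R'_diatomaceous earth = ln(0.136/0.0989)/(2πk) = 0.3185/(2π·0.100) = 0.5070 m·K/W
  R'_mineral wool = ln(0.197/0.136)/(2πk) = 0.3705/(2π·0.0438) = 1.346 m·K/W
  R'_conv,out = 1/(2πr h) = 1/(2π·0.197·9.59) = 0.08424 m·K/W
ΣR = 0.002293 + 0.5070 + 1.346 + 0.08424 = 1.940 m·K/W
Q' = ΔT/ΣR = (262 °C − 26.1 °C)/1.940 = 121.6 W/m
From the inner boundary to the diatomaceous earth/mineral wool interface, ΣR_partial = 0.5093 m·K/W.
T_interface = T_in − Q'·ΣR_partial = 262 °C − (121.6)(0.5093) = 200 °C

T = 200 °C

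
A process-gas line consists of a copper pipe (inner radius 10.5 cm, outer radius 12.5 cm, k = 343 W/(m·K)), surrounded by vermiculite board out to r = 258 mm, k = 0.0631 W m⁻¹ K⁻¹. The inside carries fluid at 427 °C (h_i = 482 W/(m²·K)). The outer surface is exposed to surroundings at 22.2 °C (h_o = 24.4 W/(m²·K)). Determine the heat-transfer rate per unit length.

Q' = 218 W/m

Series thermal resistances, inner to outer:
  R'_conv,in = 1/(2πr h) = 1/(2π·0.105·482) = 0.003145 m·K/W
  R'_copper = ln(0.125/0.105)/(2πk) = 0.1744/(2π·343) = 8.090×10^-5 m·K/W
  R'_vermiculite board = ln(0.258/0.125)/(2πk) = 0.7246/(2π·0.0631) = 1.828 m·K/W
  R'_conv,out = 1/(2πr h) = 1/(2π·0.258·24.4) = 0.02528 m·K/W
ΣR = 0.003145 + 8.090×10^-5 + 1.828 + 0.02528 = 1.857 m·K/W
Q' = ΔT/ΣR = (427 °C − 22.2 °C)/1.857 = 218 W/m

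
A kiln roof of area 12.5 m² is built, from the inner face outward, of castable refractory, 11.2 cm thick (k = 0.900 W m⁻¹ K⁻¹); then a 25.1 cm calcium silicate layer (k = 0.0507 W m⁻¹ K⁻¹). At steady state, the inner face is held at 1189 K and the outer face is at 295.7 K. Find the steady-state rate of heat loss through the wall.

Q = 2.20 kW

Series thermal resistances, inner to outer:
  R_castable refractory = L/(kA) = 0.112/(0.900·12.5) = 0.009956 K/W
  R_calcium silicate = L/(kA) = 0.251/(0.0507·12.5) = 0.3961 K/W
ΣR = 0.009956 + 0.3961 = 0.4061 K/W
Q = ΔT/ΣR = (1189 K − 295.7 K)/0.4061 = 2200 W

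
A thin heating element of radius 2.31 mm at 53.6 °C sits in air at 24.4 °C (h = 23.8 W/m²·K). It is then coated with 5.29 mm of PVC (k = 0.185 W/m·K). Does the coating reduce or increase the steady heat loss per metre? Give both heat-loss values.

Critical radius for a cylinder: r_cr = k/h = 0.00777 m = 0.777 cm.
Outer radius after coating: r₂ = 0.00231 + 0.00529 = 0.00760 m.
Since r₁ < r_cr and r₂ ≤ r_cr, the coating moves toward the maximum at r_cr — heat loss rises.
Bare: R = 1/(2πr₁h) = 2.895 m·K/W; Q = 29.2/2.895 = 10.1 W/m.
Coated: R = R_cond + R_conv = 1.904 m·K/W; Q = 29.2/1.904 = 15.3 W/m.

increases: 10.1 → 15.3 W/m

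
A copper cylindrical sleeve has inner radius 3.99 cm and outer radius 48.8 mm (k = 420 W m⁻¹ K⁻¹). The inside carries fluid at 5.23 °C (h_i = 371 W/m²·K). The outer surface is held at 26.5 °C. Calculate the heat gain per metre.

Q' = 1960 W/m

Series thermal resistances, inner to outer:
  R'_conv,in = 1/(2πr h) = 1/(2π·0.0399·371) = 0.01075 m·K/W
  R'_copper = ln(0.0488/0.0399)/(2πk) = 0.2014/(2π·420) = 7.630×10^-5 m·K/W
ΣR = 0.01075 + 7.630×10^-5 = 0.01083 m·K/W
Q' = ΔT/ΣR = (5.23 °C − 26.5 °C)/0.01083 = -1960 W/m
(Negative Q' ⇒ heat flows inward; heat gain = 1960 W/m.)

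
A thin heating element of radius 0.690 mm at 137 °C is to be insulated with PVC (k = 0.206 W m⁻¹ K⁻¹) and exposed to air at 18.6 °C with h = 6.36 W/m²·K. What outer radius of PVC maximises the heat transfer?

r_cr = 3.24 cm

For a cylinder, r_cr = k_ins/h = 0.206/6.36 = 0.0324 m = 3.24 cm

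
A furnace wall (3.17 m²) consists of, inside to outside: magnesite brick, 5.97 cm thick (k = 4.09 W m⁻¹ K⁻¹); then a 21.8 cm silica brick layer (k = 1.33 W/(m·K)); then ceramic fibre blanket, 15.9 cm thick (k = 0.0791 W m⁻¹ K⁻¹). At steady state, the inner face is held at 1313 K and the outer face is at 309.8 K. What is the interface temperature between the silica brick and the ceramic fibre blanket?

T = 1231 K

Treat each layer as a resistance in series:
  R_magnesite brick = L/(kA) = 0.0597/(4.09·3.17) = 0.004605 K/W
  R_silica brick = L/(kA) = 0.218/(1.33·3.17) = 0.05171 K/W
  R_ceramic fibre blanket = L/(kA) = 0.159/(0.0791·3.17) = 0.6341 K/W
ΣR = 0.004605 + 0.05171 + 0.6341 = 0.6904 K/W
Q = ΔT/ΣR = (1313 K − 309.8 K)/0.6904 = 1453 W
From the inner boundary to the silica brick/ceramic fibre blanket interface, ΣR_partial = 0.05631 K/W.
T_interface = T_in − Q·ΣR_partial = 1313 K − (1453)(0.05631) = 1231 K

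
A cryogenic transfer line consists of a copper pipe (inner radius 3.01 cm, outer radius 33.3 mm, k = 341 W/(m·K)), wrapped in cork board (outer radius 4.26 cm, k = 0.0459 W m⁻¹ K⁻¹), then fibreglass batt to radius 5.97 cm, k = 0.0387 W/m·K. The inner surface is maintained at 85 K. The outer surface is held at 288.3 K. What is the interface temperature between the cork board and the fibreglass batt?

Series thermal resistances, inner to outer:
  R'_copper = ln(0.0333/0.0301)/(2πk) = 0.1010/(2π·341) = 4.715×10^-5 m·K/W
  R'_cork board = ln(0.0426/0.0333)/(2πk) = 0.2463/(2π·0.0459) = 0.8540 m·K/W
  R'_fibreglass batt = ln(0.0597/0.0426)/(2πk) = 0.3375/(2π·0.0387) = 1.388 m·K/W
ΣR = 4.715×10^-5 + 0.8540 + 1.388 = 2.242 m·K/W
Q' = ΔT/ΣR = (85 K − 288.3 K)/2.242 = -90.68 W/m
From the inner boundary to the cork board/fibreglass batt interface, ΣR_partial = 0.8540 m·K/W.
T_interface = T_in − Q'·ΣR_partial = 85 K − (-90.68)(0.8540) = 162 K

T = 162 K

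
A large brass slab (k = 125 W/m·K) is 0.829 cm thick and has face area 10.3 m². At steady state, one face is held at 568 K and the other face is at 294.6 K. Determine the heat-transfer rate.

Q = 4.25×10^7 W

Q = kA·ΔT/L = 125 × 10.3 × |568 K − 294.6 K| / 0.00829 = 4.25×10^7 W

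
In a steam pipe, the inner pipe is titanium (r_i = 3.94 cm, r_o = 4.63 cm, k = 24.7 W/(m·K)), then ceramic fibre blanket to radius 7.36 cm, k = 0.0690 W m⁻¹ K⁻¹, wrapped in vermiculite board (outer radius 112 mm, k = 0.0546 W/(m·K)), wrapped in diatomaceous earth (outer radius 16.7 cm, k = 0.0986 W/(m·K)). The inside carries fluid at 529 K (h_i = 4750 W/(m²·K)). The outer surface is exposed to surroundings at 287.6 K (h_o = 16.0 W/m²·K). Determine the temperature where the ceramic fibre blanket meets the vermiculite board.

T = 443 K

Resistance network (inner→outer):
  R'_conv,in = 1/(2πr h) = 1/(2π·0.0394·4750) = 8.504×10^-4 m·K/W
  R'_titanium = ln(0.0463/0.0394)/(2πk) = 0.1614/(2π·24.7) = 0.001040 m·K/W
  R'_ceramic fibre blanket = ln(0.0736/0.0463)/(2πk) = 0.4635/(2π·0.0690) = 1.069 m·K/W
  R'_vermiculite board = ln(0.112/0.0736)/(2πk) = 0.4199/(2π·0.0546) = 1.224 m·K/W
  R'_diatomaceous earth = ln(0.167/0.112)/(2πk) = 0.3995/(2π·0.0986) = 0.6448 m·K/W
  R'_conv,out = 1/(2πr h) = 1/(2π·0.167·16.0) = 0.05956 m·K/W
ΣR = 8.504×10^-4 + 0.001040 + 1.069 + 1.224 + 0.6448 + 0.05956 = 2.999 m·K/W
Q' = ΔT/ΣR = (529 K − 287.6 K)/2.999 = 80.49 W/m
From the inner boundary to the ceramic fibre blanket/vermiculite board interface, ΣR_partial = 1.071 m·K/W.
T_interface = T_in − Q'·ΣR_partial = 529 K − (80.49)(1.071) = 443 K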